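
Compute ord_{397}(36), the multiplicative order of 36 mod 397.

The order of 36 must divide φ(397) = 397 − 1 = 396 = 2^2 · 3^2 · 11.
Divisors of 396: 1, 2, 3, 4, 6, 9, 11, 12, 18, 22, 33, 36, 44, 66, 99, 132, 198, 396.
Check 36^d mod 397 for each divisor in increasing order:
36^1 ≡ 36 (mod 397)
36^2 ≡ 105 (mod 397)
36^3 ≡ 207 (mod 397)
36^4 ≡ 306 (mod 397)
36^6 ≡ 370 (mod 397)
36^9 ≡ 366 (mod 397)
36^11 ≡ 318 (mod 397)
36^12 ≡ 332 (mod 397)
36^18 ≡ 167 (mod 397)
36^22 ≡ 286 (mod 397)
36^33 ≡ 35 (mod 397)
36^36 ≡ 99 (mod 397)
36^44 ≡ 14 (mod 397)
36^66 ≡ 34 (mod 397)
36^99 ≡ 396 (mod 397)
36^132 ≡ 362 (mod 397)
36^198 ≡ 1 (mod 397) ✓
Hence ord(36) = 198.

198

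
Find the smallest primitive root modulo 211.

φ(211) = 211 − 1 = 210 = 2 · 3 · 5 · 7.
Test candidates g = 2, 3, … against the prime factors q ∈ {2, 3, 5, 7} of φ(211): g is a generator iff g^(210/q) ≢ 1 for every such q.
g = 2: 2^105 ≡ 210; 2^70 ≡ 196; 2^42 ≡ 107; 2^30 ≡ 171 — none is 1, so 2 is a primitive root.
So 2 is the smallest generator of (Z/211Z)^×.

2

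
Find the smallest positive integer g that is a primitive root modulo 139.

φ(139) = 139 − 1 = 138 = 2 · 3 · 23.
g is a primitive root iff g^(138/q) ≢ 1 (mod 139) for each prime q ∈ {2, 3, 23}.
g = 2: 2^69 ≡ 138; 2^46 ≡ 96; 2^6 ≡ 64 — none is 1, so 2 is a primitive root.
Hence the least primitive root of 139 is 2.

2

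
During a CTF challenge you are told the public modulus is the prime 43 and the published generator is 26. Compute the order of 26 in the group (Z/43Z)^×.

42

By Lagrange's theorem, ord_43(26) divides φ(43) = 43 − 1 = 42 = 2 · 3 · 7.
Divisors of 42: 1, 2, 3, 6, 7, 14, 21, 42.
Test each divisor d:
26^1 ≡ 26
26^2 ≡ 31
26^3 ≡ 32
26^6 ≡ 35
26^7 ≡ 7
26^14 ≡ 6
26^21 ≡ 42
26^42 ≡ 1
So ord_43(26) = 42.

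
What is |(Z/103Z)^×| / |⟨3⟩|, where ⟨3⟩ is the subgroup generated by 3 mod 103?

3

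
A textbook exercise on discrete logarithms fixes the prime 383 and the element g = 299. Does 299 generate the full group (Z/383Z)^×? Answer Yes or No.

φ(383) = 383 − 1 = 382 = 2 · 191.
An element g generates (Z/383Z)^× iff g^(382/q) ≢ 1 (mod 383) for each prime q ∈ {2, 191}.
299^191 ≡ 382 (mod 383)  [q = 2: ≢ 1 ✓]
299^2 ≡ 162 (mod 383)  [q = 191: ≢ 1 ✓]
All checks pass, so 299 has order 382 and is a primitive root modulo 383.

Yes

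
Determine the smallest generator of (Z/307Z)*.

φ(307) = 307 − 1 = 306 = 2 · 3^2 · 17.
Test candidates g = 2, 3, … against the prime factors q ∈ {2, 3, 17} of φ(307): g is a generator iff g^(306/q) ≢ 1 for every such q.
g = 2: 2^153 ≡ 306; 2^102 ≡ 1 — hits 1, so not a primitive root.
g = 3: 3^153 ≡ 306; 3^102 ≡ 1 — hits 1, so not a primitive root.
g = 4: 4^153 ≡ 1 — hits 1, so not a primitive root.
g = 5: 5^153 ≡ 306; 5^102 ≡ 289; 5^18 ≡ 81 — none is 1, so 5 is a primitive root.
The smallest primitive root modulo 307 is 5.

5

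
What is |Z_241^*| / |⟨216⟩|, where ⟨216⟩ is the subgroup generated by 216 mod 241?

The order of 216 must divide φ(241) = 241 − 1 = 240 = 2^4 · 3 · 5.
Divisors of 240: 1, 2, 3, 4, 5, 6, 8, 10, 12, 15, 16, 20, 24, 30, 40, 48, 60, 80, 120, 240.
Check 216^d mod 241 for each divisor in increasing order:
216^1 ≡ 216 (mod 241)
216^2 ≡ 143 (mod 241)
216^3 ≡ 40 (mod 241)
216^4 ≡ 205 (mod 241)
216^5 ≡ 177 (mod 241)
216^6 ≡ 154 (mod 241)
216^8 ≡ 91 (mod 241)
216^10 ≡ 240 (mod 241)
216^12 ≡ 98 (mod 241)
216^15 ≡ 64 (mod 241)
216^16 ≡ 87 (mod 241)
216^20 ≡ 1 (mod 241) ✓
Thus |⟨216⟩| = ord(216) = 20.
[(Z/241Z)^× : ⟨216⟩] = 240/20 = 12.

12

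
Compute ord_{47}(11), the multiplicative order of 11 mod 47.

The order of 11 must divide φ(47) = 47 − 1 = 46 = 2 · 23.
Divisors of 46: 1, 2, 23, 46.
Test each divisor d:
11^1 ≡ 11
11^2 ≡ 27
11^23 ≡ 46
11^46 ≡ 1
So ord_47(11) = 46.

46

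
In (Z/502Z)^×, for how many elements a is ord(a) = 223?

0

φ(502) = φ(2)·φ(251) = 1·250 = 250 = 2 · 5^3.
(Z/502Z)^× is cyclic (|G| = 250); a cyclic group of order m has exactly φ(d) elements of each order d | m, and none otherwise.
Since 223 ∤ 250, the count is 0.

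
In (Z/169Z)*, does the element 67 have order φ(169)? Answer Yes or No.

φ(169) = φ(13^2) = 13·(13−1) = 156 = 2^2 · 3 · 13.
It suffices to check that the order of 67 is not a proper divisor of 156: compute 67^(156/q) for q ∈ {2, 3, 13}.
67^78 ≡ 168 (mod 169)  [q = 2: ≢ 1 ✓]
67^52 ≡ 146 (mod 169)  [q = 3: ≢ 1 ✓]
67^12 ≡ 92 (mod 169)  [q = 13: ≢ 1 ✓]
All checks pass, so 67 has order 156 and is a primitive root modulo 169.

Yes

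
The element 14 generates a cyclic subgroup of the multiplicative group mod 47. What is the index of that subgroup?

2

Since 14 ∈ (Z/47Z)^×, its order divides φ(47) = 47 − 1 = 46 = 2 · 23.
Divisors of 46: 1, 2, 23, 46.
Test each divisor d:
14^1 ≡ 14 (mod 47)
14^2 ≡ 8 (mod 47)
14^23 ≡ 1 (mod 47) ✓
Thus |⟨14⟩| = ord(14) = 23.
Index = |(Z/47Z)^×| / |⟨14⟩| = 46 / 23 = 2.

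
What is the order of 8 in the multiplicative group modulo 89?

ord(8) | φ(89) = 89 − 1 = 88 = 2^3 · 11.
Divisors of 88: 1, 2, 4, 8, 11, 22, 44, 88.
Evaluate successive powers at the divisors of 88:
8^1 ≡ 8 (mod 89)
8^2 ≡ 64 (mod 89)
8^4 ≡ 2 (mod 89)
8^8 ≡ 4 (mod 89)
8^11 ≡ 1 (mod 89) ✓
Hence ord(8) = 11.

11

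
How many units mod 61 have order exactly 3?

φ(61) = 61 − 1 = 60 = 2^2 · 3 · 5.
In a cyclic group of order 60, there are φ(d) elements of order d for each divisor d of 60, and zero for non-divisors.
3 | 60, and φ(3) = 3 − 1 = 2.

2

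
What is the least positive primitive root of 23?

φ(23) = 23 − 1 = 22 = 2 · 11.
Test candidates g = 2, 3, … against the prime factors q ∈ {2, 11} of φ(23): g is a generator iff g^(22/q) ≢ 1 for every such q.
g = 2: 2^11 ≡ 1 — hits 1, so not a primitive root.
g = 3: 3^11 ≡ 1 — hits 1, so not a primitive root.
g = 4: 4^11 ≡ 1 — hits 1, so not a primitive root.
g = 5: 5^11 ≡ 22; 5^2 ≡ 2 — none is 1, so 5 is a primitive root.
So 5 is the smallest generator of (Z/23Z)^×.

5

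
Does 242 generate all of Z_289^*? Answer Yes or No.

No

φ(289) = φ(17^2) = 17·(17−1) = 272 = 2^4 · 17.
Test 242^(272/q) mod 289 for each prime factor q of 272:
242^136 ≡ 1 (mod 289)  [q = 2: ≡ 1 ✗]
242^16 ≡ 239 (mod 289)  [q = 17: ≢ 1 ✓]
The check at q = 2 fails, so 242 generates a proper subgroup.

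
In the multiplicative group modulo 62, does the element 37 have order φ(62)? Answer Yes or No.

φ(62) = φ(2)·φ(31) = 1·30 = 30 = 2 · 3 · 5.
It suffices to check that the order of 37 is not a proper divisor of 30: compute 37^(30/q) for q ∈ {2, 3, 5}.
37^15 ≡ 61 (mod 62)  [q = 2: ≢ 1 ✓]
37^10 ≡ 25 (mod 62)  [q = 3: ≢ 1 ✓]
37^6 ≡ 1 (mod 62)  [q = 5: ≡ 1 ✗]
Since 37^6 ≡ 1, the order of 37 divides 6 < 30, so 37 is not a primitive root.

No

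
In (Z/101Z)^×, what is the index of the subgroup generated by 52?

Since 52 ∈ (Z/101Z)^×, its order divides φ(101) = 101 − 1 = 100 = 2^2 · 5^2.
Divisors of 100: 1, 2, 4, 5, 10, 20, 25, 50, 100.
Check 52^d mod 101 for each divisor in increasing order:
52^1 ≡ 52 (mod 101)
52^2 ≡ 78 (mod 101)
52^4 ≡ 24 (mod 101)
52^5 ≡ 36 (mod 101)
52^10 ≡ 84 (mod 101)
52^20 ≡ 87 (mod 101)
52^25 ≡ 1 (mod 101) ✓
Thus |⟨52⟩| = ord(52) = 25.
[(Z/101Z)^× : ⟨52⟩] = 100/25 = 4.

4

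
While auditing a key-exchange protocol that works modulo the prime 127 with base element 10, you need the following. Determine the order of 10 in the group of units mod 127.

ord(10) | φ(127) = 127 − 1 = 126 = 2 · 3^2 · 7.
Divisors of 126: 1, 2, 3, 6, 7, 9, 14, 18, 21, 42, 63, 126.
Check 10^d mod 127 for each divisor in increasing order:
10^1 ≡ 10 (mod 127)
10^2 ≡ 100 (mod 127)
10^3 ≡ 111 (mod 127)
10^6 ≡ 2 (mod 127)
10^7 ≡ 20 (mod 127)
10^9 ≡ 95 (mod 127)
10^14 ≡ 19 (mod 127)
10^18 ≡ 8 (mod 127)
10^21 ≡ 126 (mod 127)
10^42 ≡ 1 (mod 127) ✓
The smallest such exponent is 42, so the order of 10 is 42.

42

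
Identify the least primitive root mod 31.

3

φ(31) = 31 − 1 = 30 = 2 · 3 · 5.
Test candidates g = 2, 3, … against the prime factors q ∈ {2, 3, 5} of φ(31): g is a generator iff g^(30/q) ≢ 1 for every such q.
g = 2: 2^15 ≡ 1 — hits 1, so not a primitive root.
g = 3: 3^15 ≡ 30; 3^10 ≡ 25; 3^6 ≡ 16 — none is 1, so 3 is a primitive root.
Hence the least primitive root of 31 is 3.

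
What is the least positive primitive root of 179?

φ(179) = 179 − 1 = 178 = 2 · 89.
Test candidates g = 2, 3, … against the prime factors q ∈ {2, 89} of φ(179): g is a generator iff g^(178/q) ≢ 1 for every such q.
g = 2: 2^89 ≡ 178; 2^2 ≡ 4 — none is 1, so 2 is a primitive root.
So 2 is the smallest generator of (Z/179Z)^×.

2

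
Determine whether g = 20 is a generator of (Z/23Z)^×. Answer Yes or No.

Yes

φ(23) = 23 − 1 = 22 = 2 · 11.
Test 20^(22/q) mod 23 for each prime factor q of 22:
20^11 ≡ 22 (mod 23)  [q = 2: ≢ 1 ✓]
20^2 ≡ 9 (mod 23)  [q = 11: ≢ 1 ✓]
None equal 1, so ord_23(20) = 22: 20 is a primitive root.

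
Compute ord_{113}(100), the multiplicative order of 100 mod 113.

ord(100) | φ(113) = 113 − 1 = 112 = 2^4 · 7.
Divisors of 112: 1, 2, 4, 7, 8, 14, 16, 28, 56, 112.
Evaluate successive powers at the divisors of 112:
100^1 ≡ 100 (mod 113)
100^2 ≡ 56 (mod 113)
100^4 ≡ 85 (mod 113)
100^7 ≡ 44 (mod 113)
100^8 ≡ 106 (mod 113)
100^14 ≡ 15 (mod 113)
100^16 ≡ 49 (mod 113)
100^28 ≡ 112 (mod 113)
100^56 ≡ 1 (mod 113) ✓
So ord_113(100) = 56.

56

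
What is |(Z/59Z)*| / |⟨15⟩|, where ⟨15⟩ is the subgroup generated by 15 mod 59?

2

ord(15) | φ(59) = 59 − 1 = 58 = 2 · 29.
Divisors of 58: 1, 2, 29, 58.
Evaluate successive powers at the divisors of 58:
15^1 ≡ 15 (mod 59)
15^2 ≡ 48 (mod 59)
15^29 ≡ 1 (mod 59) ✓
The order of 15 is 29, so the subgroup it generates has 29 elements.
Index = |(Z/59Z)^×| / |⟨15⟩| = 58 / 29 = 2.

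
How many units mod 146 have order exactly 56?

0

φ(146) = φ(2)·φ(73) = 1·72 = 72 = 2^3 · 3^2.
Since (Z/146Z)^× is cyclic of order 72, the number of elements of order d is φ(d) when d | 72 and 0 otherwise.
56 does not divide 72, so no element of (Z/146Z)^× has order 56.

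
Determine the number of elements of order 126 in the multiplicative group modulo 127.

36

φ(127) = 127 − 1 = 126 = 2 · 3^2 · 7.
(Z/127Z)^× is cyclic (|G| = 126); a cyclic group of order m has exactly φ(d) elements of each order d | m, and none otherwise.
126 = 2 · 3^2 · 7 divides 126, and φ(126) = 36.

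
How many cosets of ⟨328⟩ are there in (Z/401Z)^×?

ord(328) | φ(401) = 401 − 1 = 400 = 2^4 · 5^2.
Divisors of 400: 1, 2, 4, 5, 8, 10, 16, 20, 25, 40, 50, 80, 100, 200, 400.
Check 328^d mod 401 for each divisor in increasing order:
328^1 ≡ 328 (mod 401)
328^2 ≡ 116 (mod 401)
328^4 ≡ 223 (mod 401)
328^5 ≡ 162 (mod 401)
328^8 ≡ 5 (mod 401)
328^10 ≡ 179 (mod 401)
328^16 ≡ 25 (mod 401)
328^20 ≡ 362 (mod 401)
328^25 ≡ 98 (mod 401)
328^40 ≡ 318 (mod 401)
328^50 ≡ 381 (mod 401)
328^80 ≡ 72 (mod 401)
328^100 ≡ 400 (mod 401)
328^200 ≡ 1 (mod 401) ✓
So ord_401(328) = 200, hence |⟨328⟩| = 200.
The index is φ(401) / ord(328) = 400 / 200 = 2.

2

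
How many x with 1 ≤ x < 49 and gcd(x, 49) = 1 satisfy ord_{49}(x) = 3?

2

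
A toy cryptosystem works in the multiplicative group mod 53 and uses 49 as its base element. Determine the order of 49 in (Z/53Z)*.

Since 49 ∈ (Z/53Z)^×, its order divides φ(53) = 53 − 1 = 52 = 2^2 · 13.
Divisors of 52: 1, 2, 4, 13, 26, 52.
Check 49^d mod 53 for each divisor in increasing order:
49^1 ≡ 49 (mod 53)
49^2 ≡ 16 (mod 53)
49^4 ≡ 44 (mod 53)
49^13 ≡ 1 (mod 53) ✓
Therefore the multiplicative order of 49 modulo 53 is 13.

13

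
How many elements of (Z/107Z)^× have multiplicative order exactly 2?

φ(107) = 107 − 1 = 106 = 2 · 53.
Since (Z/107Z)^× is cyclic of order 106, the number of elements of order d is φ(d) when d | 106 and 0 otherwise.
2 | 106, and φ(2) = 2 − 1 = 1.

1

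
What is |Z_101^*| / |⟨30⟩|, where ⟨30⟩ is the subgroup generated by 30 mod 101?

Since 30 ∈ (Z/101Z)^×, its order divides φ(101) = 101 − 1 = 100 = 2^2 · 5^2.
Divisors of 100: 1, 2, 4, 5, 10, 20, 25, 50, 100.
Test each divisor d:
30^1 ≡ 30
30^2 ≡ 92
30^4 ≡ 81
30^5 ≡ 6
30^10 ≡ 36
30^20 ≡ 84
30^25 ≡ 100
30^50 ≡ 1
The order of 30 is 50, so the subgroup it generates has 50 elements.
[(Z/101Z)^× : ⟨30⟩] = 100/50 = 2.

2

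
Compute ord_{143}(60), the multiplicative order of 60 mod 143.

20

The order of 60 must divide φ(143) = φ(11·13) = (11−1)·(13−1) = 10·12 = 120 = 2^3 · 3 · 5.
Divisors of 120: 1, 2, 3, 4, 5, 6, 8, 10, 12, 15, 20, 24, 30, 40, 60, 120.
Evaluate successive powers at the divisors of 120:
60^1 ≡ 60
60^2 ≡ 25
60^3 ≡ 70
60^4 ≡ 53
60^5 ≡ 34
60^6 ≡ 38
60^8 ≡ 92
60^10 ≡ 12
60^12 ≡ 14
60^15 ≡ 122
60^20 ≡ 1
Hence ord(60) = 20.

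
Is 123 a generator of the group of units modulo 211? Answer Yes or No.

No

φ(211) = 211 − 1 = 210 = 2 · 3 · 5 · 7.
123 is a primitive root mod 211 iff 123^(φ(211)/q) ≢ 1 for every prime q | φ(211), i.e. q ∈ {2, 3, 5, 7}.
123^105 ≡ 1 (mod 211)  [q = 2: ≡ 1 ✗]
123^70 ≡ 1 (mod 211)  [q = 3: ≡ 1 ✗]
123^42 ≡ 1 (mod 211)  [q = 5: ≡ 1 ✗]
123^30 ≡ 148 (mod 211)  [q = 7: ≢ 1 ✓]
The check at q = 2 fails, so 123 generates a proper subgroup.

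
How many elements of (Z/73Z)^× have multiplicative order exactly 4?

φ(73) = 73 − 1 = 72 = 2^3 · 3^2.
Since (Z/73Z)^× is cyclic of order 72, the number of elements of order d is φ(d) when d | 72 and 0 otherwise.
4 = 2^2 divides 72, and φ(4) = 2.

2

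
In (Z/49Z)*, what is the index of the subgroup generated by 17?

By Lagrange's theorem, ord_49(17) divides φ(49) = φ(7^2) = 7·(7−1) = 42 = 2 · 3 · 7.
Divisors of 42: 1, 2, 3, 6, 7, 14, 21, 42.
Test each divisor d:
17^1 ≡ 17 (mod 49)
17^2 ≡ 44 (mod 49)
17^3 ≡ 13 (mod 49)
17^6 ≡ 22 (mod 49)
17^7 ≡ 31 (mod 49)
17^14 ≡ 30 (mod 49)
17^21 ≡ 48 (mod 49)
17^42 ≡ 1 (mod 49) ✓
Thus |⟨17⟩| = ord(17) = 42.
The index is φ(49) / ord(17) = 42 / 42 = 1.

1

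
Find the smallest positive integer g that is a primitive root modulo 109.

φ(109) = 109 − 1 = 108 = 2^2 · 3^3.
g is a primitive root iff g^(108/q) ≢ 1 (mod 109) for each prime q ∈ {2, 3}.
g = 2: 2^54 ≡ 108; 2^36 ≡ 1 — hits 1, so not a primitive root.
g = 3: 3^54 ≡ 1 — hits 1, so not a primitive root.
g = 4: 4^54 ≡ 1 — hits 1, so not a primitive root.
g = 5: 5^54 ≡ 1 — hits 1, so not a primitive root.
g = 6: 6^54 ≡ 108; 6^36 ≡ 63 — none is 1, so 6 is a primitive root.
Hence the least primitive root of 109 is 6.

6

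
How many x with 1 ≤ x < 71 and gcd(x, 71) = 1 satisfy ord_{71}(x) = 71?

φ(71) = 71 − 1 = 70 = 2 · 5 · 7.
Since (Z/71Z)^× is cyclic of order 70, the number of elements of order d is φ(d) when d | 70 and 0 otherwise.
Since 71 ∤ 70, the count is 0.

0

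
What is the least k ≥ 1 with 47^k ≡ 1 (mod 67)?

33

The order of 47 must divide φ(67) = 67 − 1 = 66 = 2 · 3 · 11.
Divisors of 66: 1, 2, 3, 6, 11, 22, 33, 66.
Check 47^d mod 67 for each divisor in increasing order:
47^1 ≡ 47 (mod 67)
47^2 ≡ 65 (mod 67)
47^3 ≡ 40 (mod 67)
47^6 ≡ 59 (mod 67)
47^11 ≡ 37 (mod 67)
47^22 ≡ 29 (mod 67)
47^33 ≡ 1 (mod 67) ✓
So ord_67(47) = 33.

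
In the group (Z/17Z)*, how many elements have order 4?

2

φ(17) = 17 − 1 = 16 = 2^4.
In a cyclic group of order 16, there are φ(d) elements of order d for each divisor d of 16, and zero for non-divisors.
4 = 2^2 divides 16, and φ(4) = 2.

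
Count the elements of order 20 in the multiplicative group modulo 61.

8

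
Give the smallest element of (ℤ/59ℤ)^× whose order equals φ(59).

φ(59) = 59 − 1 = 58 = 2 · 29.
g is a primitive root iff g^(58/q) ≢ 1 (mod 59) for each prime q ∈ {2, 29}.
g = 2: 2^29 ≡ 58; 2^2 ≡ 4 — none is 1, so 2 is a primitive root.
Hence the least primitive root of 59 is 2.

2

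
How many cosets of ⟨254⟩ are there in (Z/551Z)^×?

12

ord(254) | φ(551) = φ(19·29) = (19−1)·(29−1) = 18·28 = 504 = 2^3 · 3^2 · 7.
Divisors of 504: 1, 2, 3, 4, 6, 7, 8, 9, 12, 14, 18, 21, 24, 28, 36, 42, 56, 63, 72, 84, 126, 168, 252, 504.
Test each divisor d:
254^1 ≡ 254
254^2 ≡ 49
254^3 ≡ 324
254^4 ≡ 197
254^6 ≡ 286
254^7 ≡ 463
254^8 ≡ 239
254^9 ≡ 96
254^12 ≡ 248
254^14 ≡ 30
254^18 ≡ 400
254^21 ≡ 115
254^24 ≡ 343
254^28 ≡ 349
254^36 ≡ 210
254^42 ≡ 1
So ord_551(254) = 42, hence |⟨254⟩| = 42.
The index is φ(551) / ord(254) = 504 / 42 = 12.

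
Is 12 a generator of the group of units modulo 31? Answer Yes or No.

Yes

φ(31) = 31 − 1 = 30 = 2 · 3 · 5.
12 is a primitive root mod 31 iff 12^(φ(31)/q) ≢ 1 for every prime q | φ(31), i.e. q ∈ {2, 3, 5}.
12^15 ≡ 30 (mod 31)  [q = 2: ≢ 1 ✓]
12^10 ≡ 25 (mod 31)  [q = 3: ≢ 1 ✓]
12^6 ≡ 2 (mod 31)  [q = 5: ≢ 1 ✓]
None equal 1, so ord_31(12) = 30: 12 is a primitive root.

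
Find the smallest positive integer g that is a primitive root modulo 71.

7

φ(71) = 71 − 1 = 70 = 2 · 5 · 7.
Test candidates g = 2, 3, … against the prime factors q ∈ {2, 5, 7} of φ(71): g is a generator iff g^(70/q) ≢ 1 for every such q.
g = 2: 2^35 ≡ 1 — hits 1, so not a primitive root.
g = 3: 3^35 ≡ 1 — hits 1, so not a primitive root.
g = 4: 4^35 ≡ 1 — hits 1, so not a primitive root.
g = 5: 5^35 ≡ 1 — hits 1, so not a primitive root.
g = 6: 6^35 ≡ 1 — hits 1, so not a primitive root.
g = 7: 7^35 ≡ 70; 7^14 ≡ 54; 7^10 ≡ 45 — none is 1, so 7 is a primitive root.
The smallest primitive root modulo 71 is 7.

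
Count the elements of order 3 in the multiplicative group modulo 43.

2

φ(43) = 43 − 1 = 42 = 2 · 3 · 7.
Since (Z/43Z)^× is cyclic of order 42, the number of elements of order d is φ(d) when d | 42 and 0 otherwise.
3 | 42, and φ(3) = 3 − 1 = 2.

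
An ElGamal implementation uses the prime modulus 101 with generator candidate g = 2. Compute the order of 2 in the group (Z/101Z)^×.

By Lagrange's theorem, ord_101(2) divides φ(101) = 101 − 1 = 100 = 2^2 · 5^2.
Divisors of 100: 1, 2, 4, 5, 10, 20, 25, 50, 100.
Evaluate successive powers at the divisors of 100:
2^1 ≡ 2 (mod 101)
2^2 ≡ 4 (mod 101)
2^4 ≡ 16 (mod 101)
2^5 ≡ 32 (mod 101)
2^10 ≡ 14 (mod 101)
2^20 ≡ 95 (mod 101)
2^25 ≡ 10 (mod 101)
2^50 ≡ 100 (mod 101)
2^100 ≡ 1 (mod 101) ✓
Therefore the multiplicative order of 2 modulo 101 is 100.

100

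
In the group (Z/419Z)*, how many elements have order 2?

1

φ(419) = 419 − 1 = 418 = 2 · 11 · 19.
Since (Z/419Z)^× is cyclic of order 418, the number of elements of order d is φ(d) when d | 418 and 0 otherwise.
2 | 418, and φ(2) = 2 − 1 = 1.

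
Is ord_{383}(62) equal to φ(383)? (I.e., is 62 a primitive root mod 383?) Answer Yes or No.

No

φ(383) = 383 − 1 = 382 = 2 · 191.
Test 62^(382/q) mod 383 for each prime factor q of 382:
62^191 ≡ 1 (mod 383)  [q = 2: ≡ 1 ✗]
62^2 ≡ 14 (mod 383)  [q = 191: ≢ 1 ✓]
62^191 ≡ 1 shows ord(62) | 191, strictly less than φ(383); not a primitive root.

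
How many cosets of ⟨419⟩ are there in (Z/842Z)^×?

1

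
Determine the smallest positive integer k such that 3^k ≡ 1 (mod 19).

18

The order of 3 must divide φ(19) = 19 − 1 = 18 = 2 · 3^2.
Divisors of 18: 1, 2, 3, 6, 9, 18.
Check 3^d mod 19 for each divisor in increasing order:
3^1 ≡ 3 (mod 19)
3^2 ≡ 9 (mod 19)
3^3 ≡ 8 (mod 19)
3^6 ≡ 7 (mod 19)
3^9 ≡ 18 (mod 19)
3^18 ≡ 1 (mod 19) ✓
Therefore the multiplicative order of 3 modulo 19 is 18.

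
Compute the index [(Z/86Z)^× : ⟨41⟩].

ord(41) | φ(86) = φ(2)·φ(43) = 1·42 = 42 = 2 · 3 · 7.
Divisors of 42: 1, 2, 3, 6, 7, 14, 21, 42.
Compute 41^d (mod 86) for the divisors d until we hit 1:
41^1 ≡ 41 (mod 86)
41^2 ≡ 47 (mod 86)
41^3 ≡ 35 (mod 86)
41^6 ≡ 21 (mod 86)
41^7 ≡ 1 (mod 86) ✓
So ord_86(41) = 7, hence |⟨41⟩| = 7.
The index is φ(86) / ord(41) = 42 / 7 = 6.

6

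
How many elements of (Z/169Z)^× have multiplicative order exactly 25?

0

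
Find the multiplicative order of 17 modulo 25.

ord(17) | φ(25) = φ(5^2) = 5·(5−1) = 20 = 2^2 · 5.
Divisors of 20: 1, 2, 4, 5, 10, 20.
Evaluate successive powers at the divisors of 20:
17^1 ≡ 17 (mod 25)
17^2 ≡ 14 (mod 25)
17^4 ≡ 21 (mod 25)
17^5 ≡ 7 (mod 25)
17^10 ≡ 24 (mod 25)
17^20 ≡ 1 (mod 25) ✓
Therefore the multiplicative order of 17 modulo 25 is 20.

20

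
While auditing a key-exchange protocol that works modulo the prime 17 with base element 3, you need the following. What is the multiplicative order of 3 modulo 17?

16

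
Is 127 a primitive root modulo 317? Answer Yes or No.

Yes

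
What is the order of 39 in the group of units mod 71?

14

The order of 39 must divide φ(71) = 71 − 1 = 70 = 2 · 5 · 7.
Divisors of 70: 1, 2, 5, 7, 10, 14, 35, 70.
Compute 39^d (mod 71) for the divisors d until we hit 1:
39^1 ≡ 39 (mod 71)
39^2 ≡ 30 (mod 71)
39^5 ≡ 26 (mod 71)
39^7 ≡ 70 (mod 71)
39^10 ≡ 37 (mod 71)
39^14 ≡ 1 (mod 71) ✓
Therefore the multiplicative order of 39 modulo 71 is 14.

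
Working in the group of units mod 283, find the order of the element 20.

The order of 20 must divide φ(283) = 283 − 1 = 282 = 2 · 3 · 47.
Divisors of 282: 1, 2, 3, 6, 47, 94, 141, 282.
Compute 20^d (mod 283) for the divisors d until we hit 1:
20^1 ≡ 20 (mod 283)
20^2 ≡ 117 (mod 283)
20^3 ≡ 76 (mod 283)
20^6 ≡ 116 (mod 283)
20^47 ≡ 45 (mod 283)
20^94 ≡ 44 (mod 283)
20^141 ≡ 282 (mod 283)
20^282 ≡ 1 (mod 283) ✓
Hence ord(20) = 282.

282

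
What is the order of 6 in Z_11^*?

10

Since 6 ∈ (Z/11Z)^×, its order divides φ(11) = 11 − 1 = 10 = 2 · 5.
Divisors of 10: 1, 2, 5, 10.
Check 6^d mod 11 for each divisor in increasing order:
6^1 ≡ 6 (mod 11)
6^2 ≡ 3 (mod 11)
6^5 ≡ 10 (mod 11)
6^10 ≡ 1 (mod 11) ✓
Therefore the multiplicative order of 6 modulo 11 is 10.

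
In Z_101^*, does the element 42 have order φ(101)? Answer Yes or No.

Yes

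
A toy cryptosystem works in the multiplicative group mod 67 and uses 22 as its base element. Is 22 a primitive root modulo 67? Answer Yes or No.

φ(67) = 67 − 1 = 66 = 2 · 3 · 11.
It suffices to check that the order of 22 is not a proper divisor of 66: compute 22^(66/q) for q ∈ {2, 3, 11}.
22^33 ≡ 1 (mod 67)  [q = 2: ≡ 1 ✗]
22^22 ≡ 1 (mod 67)  [q = 3: ≡ 1 ✗]
22^6 ≡ 25 (mod 67)  [q = 11: ≢ 1 ✓]
22^33 ≡ 1 shows ord(22) | 33, strictly less than φ(67); not a primitive root.

No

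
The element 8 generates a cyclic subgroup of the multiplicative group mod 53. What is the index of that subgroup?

The order of 8 must divide φ(53) = 53 − 1 = 52 = 2^2 · 13.
Divisors of 52: 1, 2, 4, 13, 26, 52.
Test each divisor d:
8^1 ≡ 8 (mod 53)
8^2 ≡ 11 (mod 53)
8^4 ≡ 15 (mod 53)
8^13 ≡ 23 (mod 53)
8^26 ≡ 52 (mod 53)
8^52 ≡ 1 (mod 53) ✓
The order of 8 is 52, so the subgroup it generates has 52 elements.
The index is φ(53) / ord(8) = 52 / 52 = 1.

1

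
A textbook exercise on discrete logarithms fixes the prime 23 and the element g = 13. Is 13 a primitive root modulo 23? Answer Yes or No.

No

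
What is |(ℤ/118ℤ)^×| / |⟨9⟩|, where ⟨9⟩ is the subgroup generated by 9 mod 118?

By Lagrange's theorem, ord_118(9) divides φ(118) = φ(2)·φ(59) = 1·58 = 58 = 2 · 29.
Divisors of 58: 1, 2, 29, 58.
Check 9^d mod 118 for each divisor in increasing order:
9^1 ≡ 9 (mod 118)
9^2 ≡ 81 (mod 118)
9^29 ≡ 1 (mod 118) ✓
Thus |⟨9⟩| = ord(9) = 29.
[(Z/118Z)^× : ⟨9⟩] = 58/29 = 2.

2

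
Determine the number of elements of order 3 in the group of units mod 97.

2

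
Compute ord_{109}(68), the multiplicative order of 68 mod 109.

12

By Lagrange's theorem, ord_109(68) divides φ(109) = 109 − 1 = 108 = 2^2 · 3^3.
Divisors of 108: 1, 2, 3, 4, 6, 9, 12, 18, 27, 36, 54, 108.
Check 68^d mod 109 for each divisor in increasing order:
68^1 ≡ 68 (mod 109)
68^2 ≡ 46 (mod 109)
68^3 ≡ 76 (mod 109)
68^4 ≡ 45 (mod 109)
68^6 ≡ 108 (mod 109)
68^9 ≡ 33 (mod 109)
68^12 ≡ 1 (mod 109) ✓
So ord_109(68) = 12.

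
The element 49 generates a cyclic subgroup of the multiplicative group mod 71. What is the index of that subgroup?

2

The order of 49 must divide φ(71) = 71 − 1 = 70 = 2 · 5 · 7.
Divisors of 70: 1, 2, 5, 7, 10, 14, 35, 70.
Evaluate successive powers at the divisors of 70:
49^1 ≡ 49 (mod 71)
49^2 ≡ 58 (mod 71)
49^5 ≡ 45 (mod 71)
49^7 ≡ 54 (mod 71)
49^10 ≡ 37 (mod 71)
49^14 ≡ 5 (mod 71)
49^35 ≡ 1 (mod 71) ✓
So ord_71(49) = 35, hence |⟨49⟩| = 35.
Index = |(Z/71Z)^×| / |⟨49⟩| = 70 / 35 = 2.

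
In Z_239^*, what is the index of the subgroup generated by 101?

14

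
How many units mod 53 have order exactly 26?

12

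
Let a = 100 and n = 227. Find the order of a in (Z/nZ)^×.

The order of 100 must divide φ(227) = 227 − 1 = 226 = 2 · 113.
Divisors of 226: 1, 2, 113, 226.
Check 100^d mod 227 for each divisor in increasing order:
100^1 ≡ 100 (mod 227)
100^2 ≡ 12 (mod 227)
100^113 ≡ 1 (mod 227) ✓
Therefore the multiplicative order of 100 modulo 227 is 113.

113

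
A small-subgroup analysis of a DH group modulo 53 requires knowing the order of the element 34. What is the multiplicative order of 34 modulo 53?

By Lagrange's theorem, ord_53(34) divides φ(53) = 53 − 1 = 52 = 2^2 · 13.
Divisors of 52: 1, 2, 4, 13, 26, 52.
Test each divisor d:
34^1 ≡ 34 (mod 53)
34^2 ≡ 43 (mod 53)
34^4 ≡ 47 (mod 53)
34^13 ≡ 23 (mod 53)
34^26 ≡ 52 (mod 53)
34^52 ≡ 1 (mod 53) ✓
The smallest such exponent is 52, so the order of 34 is 52.

52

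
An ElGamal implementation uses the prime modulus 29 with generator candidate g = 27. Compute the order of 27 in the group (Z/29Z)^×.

28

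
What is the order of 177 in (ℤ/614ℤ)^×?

153

By Lagrange's theorem, ord_614(177) divides φ(614) = φ(2)·φ(307) = 1·306 = 306 = 2 · 3^2 · 17.
Divisors of 306: 1, 2, 3, 6, 9, 17, 18, 34, 51, 102, 153, 306.
Compute 177^d (mod 614) for the divisors d until we hit 1:
177^1 ≡ 177 (mod 614)
177^2 ≡ 15 (mod 614)
177^3 ≡ 199 (mod 614)
177^6 ≡ 305 (mod 614)
177^9 ≡ 523 (mod 614)
177^17 ≡ 581 (mod 614)
177^18 ≡ 299 (mod 614)
177^34 ≡ 475 (mod 614)
177^51 ≡ 289 (mod 614)
177^102 ≡ 17 (mod 614)
177^153 ≡ 1 (mod 614) ✓
So ord_614(177) = 153.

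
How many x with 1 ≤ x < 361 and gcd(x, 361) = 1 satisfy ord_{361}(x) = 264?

φ(361) = φ(19^2) = 19·(19−1) = 342 = 2 · 3^2 · 19.
Since (Z/361Z)^× is cyclic of order 342, the number of elements of order d is φ(d) when d | 342 and 0 otherwise.
Here 342 is not a multiple of 264, so there are no elements of order 264.

0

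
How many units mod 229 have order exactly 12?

φ(229) = 229 − 1 = 228 = 2^2 · 3 · 19.
(Z/229Z)^× is cyclic (|G| = 228); a cyclic group of order m has exactly φ(d) elements of each order d | m, and none otherwise.
12 = 2^2 · 3 divides 228, and φ(12) = 4.

4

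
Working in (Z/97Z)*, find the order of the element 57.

By Lagrange's theorem, ord_97(57) divides φ(97) = 97 − 1 = 96 = 2^5 · 3.
Divisors of 96: 1, 2, 3, 4, 6, 8, 12, 16, 24, 32, 48, 96.
Compute 57^d (mod 97) for the divisors d until we hit 1:
57^1 ≡ 57 (mod 97)
57^2 ≡ 48 (mod 97)
57^3 ≡ 20 (mod 97)
57^4 ≡ 73 (mod 97)
57^6 ≡ 12 (mod 97)
57^8 ≡ 91 (mod 97)
57^12 ≡ 47 (mod 97)
57^16 ≡ 36 (mod 97)
57^24 ≡ 75 (mod 97)
57^32 ≡ 35 (mod 97)
57^48 ≡ 96 (mod 97)
57^96 ≡ 1 (mod 97) ✓
The smallest such exponent is 96, so the order of 57 is 96.

96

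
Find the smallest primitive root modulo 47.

5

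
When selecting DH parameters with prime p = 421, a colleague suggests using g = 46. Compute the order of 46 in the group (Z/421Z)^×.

105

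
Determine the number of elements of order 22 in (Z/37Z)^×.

0

φ(37) = 37 − 1 = 36 = 2^2 · 3^2.
(Z/37Z)^× is cyclic (|G| = 36); a cyclic group of order m has exactly φ(d) elements of each order d | m, and none otherwise.
Since 22 ∤ 36, the count is 0.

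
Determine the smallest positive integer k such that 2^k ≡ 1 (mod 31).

The order of 2 must divide φ(31) = 31 − 1 = 30 = 2 · 3 · 5.
Divisors of 30: 1, 2, 3, 5, 6, 10, 15, 30.
Compute 2^d (mod 31) for the divisors d until we hit 1:
2^1 ≡ 2
2^2 ≡ 4
2^3 ≡ 8
2^5 ≡ 1
Hence ord(2) = 5.

5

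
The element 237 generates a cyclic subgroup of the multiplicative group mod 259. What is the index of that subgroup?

6

ord(237) | φ(259) = φ(7·37) = (7−1)·(37−1) = 6·36 = 216 = 2^3 · 3^3.
Divisors of 216: 1, 2, 3, 4, 6, 8, 9, 12, 18, 24, 27, 36, 54, 72, 108, 216.
Evaluate successive powers at the divisors of 216:
237^1 ≡ 237
237^2 ≡ 225
237^3 ≡ 230
237^4 ≡ 120
237^6 ≡ 64
237^8 ≡ 155
237^9 ≡ 216
237^12 ≡ 211
237^18 ≡ 36
237^24 ≡ 232
237^27 ≡ 6
237^36 ≡ 1
Thus |⟨237⟩| = ord(237) = 36.
[(Z/259Z)^× : ⟨237⟩] = 216/36 = 6.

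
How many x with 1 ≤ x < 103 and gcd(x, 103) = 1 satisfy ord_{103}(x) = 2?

1

φ(103) = 103 − 1 = 102 = 2 · 3 · 17.
In a cyclic group of order 102, there are φ(d) elements of order d for each divisor d of 102, and zero for non-divisors.
2 | 102, and φ(2) = 2 − 1 = 1.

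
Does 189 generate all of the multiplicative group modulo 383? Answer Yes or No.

φ(383) = 383 − 1 = 382 = 2 · 191.
189 is a primitive root mod 383 iff 189^(φ(383)/q) ≢ 1 for every prime q | φ(383), i.e. q ∈ {2, 191}.
189^191 ≡ 1 (mod 383)  [q = 2: ≡ 1 ✗]
189^2 ≡ 102 (mod 383)  [q = 191: ≢ 1 ✓]
Since 189^191 ≡ 1, the order of 189 divides 191 < 382, so 189 is not a primitive root.

No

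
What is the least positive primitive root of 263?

5

φ(263) = 263 − 1 = 262 = 2 · 131.
Test candidates g = 2, 3, … against the prime factors q ∈ {2, 131} of φ(263): g is a generator iff g^(262/q) ≢ 1 for every such q.
g = 2: 2^131 ≡ 1 — hits 1, so not a primitive root.
g = 3: 3^131 ≡ 1 — hits 1, so not a primitive root.
g = 4: 4^131 ≡ 1 — hits 1, so not a primitive root.
g = 5: 5^131 ≡ 262; 5^2 ≡ 25 — none is 1, so 5 is a primitive root.
Hence the least primitive root of 263 is 5.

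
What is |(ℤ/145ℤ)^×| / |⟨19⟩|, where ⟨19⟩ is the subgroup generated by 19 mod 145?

ord(19) | φ(145) = φ(5·29) = (5−1)·(29−1) = 4·28 = 112 = 2^4 · 7.
Divisors of 112: 1, 2, 4, 7, 8, 14, 16, 28, 56, 112.
Evaluate successive powers at the divisors of 112:
19^1 ≡ 19 (mod 145)
19^2 ≡ 71 (mod 145)
19^4 ≡ 111 (mod 145)
19^7 ≡ 99 (mod 145)
19^8 ≡ 141 (mod 145)
19^14 ≡ 86 (mod 145)
19^16 ≡ 16 (mod 145)
19^28 ≡ 1 (mod 145) ✓
Thus |⟨19⟩| = ord(19) = 28.
Index = |(Z/145Z)^×| / |⟨19⟩| = 112 / 28 = 4.

4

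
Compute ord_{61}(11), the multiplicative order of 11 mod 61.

By Lagrange's theorem, ord_61(11) divides φ(61) = 61 − 1 = 60 = 2^2 · 3 · 5.
Divisors of 60: 1, 2, 3, 4, 5, 6, 10, 12, 15, 20, 30, 60.
Check 11^d mod 61 for each divisor in increasing order:
11^1 ≡ 11
11^2 ≡ 60
11^3 ≡ 50
11^4 ≡ 1
Therefore the multiplicative order of 11 modulo 61 is 4.

4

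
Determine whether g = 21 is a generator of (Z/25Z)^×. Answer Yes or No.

No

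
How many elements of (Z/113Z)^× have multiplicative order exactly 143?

0

φ(113) = 113 − 1 = 112 = 2^4 · 7.
Since (Z/113Z)^× is cyclic of order 112, the number of elements of order d is φ(d) when d | 112 and 0 otherwise.
143 does not divide 112, so no element of (Z/113Z)^× has order 143.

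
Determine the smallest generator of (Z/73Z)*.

φ(73) = 73 − 1 = 72 = 2^3 · 3^2.
g is a primitive root iff g^(72/q) ≢ 1 (mod 73) for each prime q ∈ {2, 3}.
g = 2: 2^36 ≡ 1 — hits 1, so not a primitive root.
g = 3: 3^36 ≡ 1 — hits 1, so not a primitive root.
g = 4: 4^36 ≡ 1 — hits 1, so not a primitive root.
g = 5: 5^36 ≡ 72; 5^24 ≡ 8 — none is 1, so 5 is a primitive root.
So 5 is the smallest generator of (Z/73Z)^×.

5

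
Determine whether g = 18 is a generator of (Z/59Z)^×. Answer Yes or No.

Yes

φ(59) = 59 − 1 = 58 = 2 · 29.
Test 18^(58/q) mod 59 for each prime factor q of 58:
18^29 ≡ 58 (mod 59)  [q = 2: ≢ 1 ✓]
18^2 ≡ 29 (mod 59)  [q = 29: ≢ 1 ✓]
All checks pass, so 18 has order 58 and is a primitive root modulo 59.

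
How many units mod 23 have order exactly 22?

10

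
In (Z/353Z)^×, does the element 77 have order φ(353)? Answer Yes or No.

Yes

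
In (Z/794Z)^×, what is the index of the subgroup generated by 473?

By Lagrange's theorem, ord_794(473) divides φ(794) = φ(2)·φ(397) = 1·396 = 396 = 2^2 · 3^2 · 11.
Divisors of 396: 1, 2, 3, 4, 6, 9, 11, 12, 18, 22, 33, 36, 44, 66, 99, 132, 198, 396.
Test each divisor d:
473^1 ≡ 473 (mod 794)
473^2 ≡ 615 (mod 794)
473^3 ≡ 291 (mod 794)
473^4 ≡ 281 (mod 794)
473^6 ≡ 517 (mod 794)
473^9 ≡ 381 (mod 794)
473^11 ≡ 85 (mod 794)
473^12 ≡ 505 (mod 794)
473^18 ≡ 653 (mod 794)
473^22 ≡ 79 (mod 794)
473^33 ≡ 363 (mod 794)
473^36 ≡ 31 (mod 794)
473^44 ≡ 683 (mod 794)
473^66 ≡ 759 (mod 794)
473^99 ≡ 793 (mod 794)
473^132 ≡ 431 (mod 794)
473^198 ≡ 1 (mod 794) ✓
The order of 473 is 198, so the subgroup it generates has 198 elements.
[(Z/794Z)^× : ⟨473⟩] = 396/198 = 2.

2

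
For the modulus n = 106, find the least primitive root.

3

φ(106) = φ(2)·φ(53) = 1·52 = 52 = 2^2 · 13.
g is a primitive root iff g^(52/q) ≢ 1 (mod 106) for each prime q ∈ {2, 13}.
g = 2: gcd(2, 106) = 2 > 1, not a unit — skip.
g = 3: 3^26 ≡ 105; 3^4 ≡ 81 — none is 1, so 3 is a primitive root.
Hence the least primitive root of 106 is 3.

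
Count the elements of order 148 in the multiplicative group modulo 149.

72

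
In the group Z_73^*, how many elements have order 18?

φ(73) = 73 − 1 = 72 = 2^3 · 3^2.
(Z/73Z)^× is cyclic (|G| = 72); a cyclic group of order m has exactly φ(d) elements of each order d | m, and none otherwise.
18 = 2 · 3^2 divides 72, and φ(18) = 6.

6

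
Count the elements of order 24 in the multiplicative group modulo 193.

φ(193) = 193 − 1 = 192 = 2^6 · 3.
Since (Z/193Z)^× is cyclic of order 192, the number of elements of order d is φ(d) when d | 192 and 0 otherwise.
24 = 2^3 · 3 divides 192, and φ(24) = 8.

8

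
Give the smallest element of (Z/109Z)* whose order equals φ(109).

6

φ(109) = 109 − 1 = 108 = 2^2 · 3^3.
Test candidates g = 2, 3, … against the prime factors q ∈ {2, 3} of φ(109): g is a generator iff g^(108/q) ≢ 1 for every such q.
g = 2: 2^54 ≡ 108; 2^36 ≡ 1 — hits 1, so not a primitive root.
g = 3: 3^54 ≡ 1 — hits 1, so not a primitive root.
g = 4: 4^54 ≡ 1 — hits 1, so not a primitive root.
g = 5: 5^54 ≡ 1 — hits 1, so not a primitive root.
g = 6: 6^54 ≡ 108; 6^36 ≡ 63 — none is 1, so 6 is a primitive root.
So 6 is the smallest generator of (Z/109Z)^×.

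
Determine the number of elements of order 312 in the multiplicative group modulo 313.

96

φ(313) = 313 − 1 = 312 = 2^3 · 3 · 13.
(Z/313Z)^× is cyclic (|G| = 312); a cyclic group of order m has exactly φ(d) elements of each order d | m, and none otherwise.
312 = 2^3 · 3 · 13 divides 312, and φ(312) = 96.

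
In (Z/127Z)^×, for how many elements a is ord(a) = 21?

12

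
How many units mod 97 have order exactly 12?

4

φ(97) = 97 − 1 = 96 = 2^5 · 3.
(Z/97Z)^× is cyclic (|G| = 96); a cyclic group of order m has exactly φ(d) elements of each order d | m, and none otherwise.
12 = 2^2 · 3 divides 96, and φ(12) = 4.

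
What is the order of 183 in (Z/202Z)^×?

50

By Lagrange's theorem, ord_202(183) divides φ(202) = φ(2)·φ(101) = 1·100 = 100 = 2^2 · 5^2.
Divisors of 100: 1, 2, 4, 5, 10, 20, 25, 50, 100.
Compute 183^d (mod 202) for the divisors d until we hit 1:
183^1 ≡ 183 (mod 202)
183^2 ≡ 159 (mod 202)
183^4 ≡ 31 (mod 202)
183^5 ≡ 17 (mod 202)
183^10 ≡ 87 (mod 202)
183^20 ≡ 95 (mod 202)
183^25 ≡ 201 (mod 202)
183^50 ≡ 1 (mod 202) ✓
The smallest such exponent is 50, so the order of 183 is 50.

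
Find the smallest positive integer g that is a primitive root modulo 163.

2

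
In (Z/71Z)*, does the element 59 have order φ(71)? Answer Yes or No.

φ(71) = 71 − 1 = 70 = 2 · 5 · 7.
59 is a primitive root mod 71 iff 59^(φ(71)/q) ≢ 1 for every prime q | φ(71), i.e. q ∈ {2, 5, 7}.
59^35 ≡ 70 (mod 71)  [q = 2: ≢ 1 ✓]
59^14 ≡ 57 (mod 71)  [q = 5: ≢ 1 ✓]
59^10 ≡ 32 (mod 71)  [q = 7: ≢ 1 ✓]
None equal 1, so ord_71(59) = 70: 59 is a primitive root.

Yes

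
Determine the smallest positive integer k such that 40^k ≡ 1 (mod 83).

41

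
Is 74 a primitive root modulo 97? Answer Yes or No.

Yes

φ(97) = 97 − 1 = 96 = 2^5 · 3.
74 is a primitive root mod 97 iff 74^(φ(97)/q) ≢ 1 for every prime q | φ(97), i.e. q ∈ {2, 3}.
74^48 ≡ 96 (mod 97)  [q = 2: ≢ 1 ✓]
74^32 ≡ 61 (mod 97)  [q = 3: ≢ 1 ✓]
None equal 1, so ord_97(74) = 96: 74 is a primitive root.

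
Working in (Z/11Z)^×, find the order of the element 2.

10

The order of 2 must divide φ(11) = 11 − 1 = 10 = 2 · 5.
Divisors of 10: 1, 2, 5, 10.
Evaluate successive powers at the divisors of 10:
2^1 ≡ 2 (mod 11)
2^2 ≡ 4 (mod 11)
2^5 ≡ 10 (mod 11)
2^10 ≡ 1 (mod 11) ✓
The smallest such exponent is 10, so the order of 2 is 10.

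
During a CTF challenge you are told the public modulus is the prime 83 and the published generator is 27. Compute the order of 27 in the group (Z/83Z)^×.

ord(27) | φ(83) = 83 − 1 = 82 = 2 · 41.
Divisors of 82: 1, 2, 41, 82.
Compute 27^d (mod 83) for the divisors d until we hit 1:
27^1 ≡ 27 (mod 83)
27^2 ≡ 65 (mod 83)
27^41 ≡ 1 (mod 83) ✓
Therefore the multiplicative order of 27 modulo 83 is 41.

41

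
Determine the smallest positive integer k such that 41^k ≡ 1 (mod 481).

36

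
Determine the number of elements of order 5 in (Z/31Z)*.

4

φ(31) = 31 − 1 = 30 = 2 · 3 · 5.
In a cyclic group of order 30, there are φ(d) elements of order d for each divisor d of 30, and zero for non-divisors.
5 | 30, and φ(5) = 5 − 1 = 4.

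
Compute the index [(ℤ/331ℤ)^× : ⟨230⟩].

2

The order of 230 must divide φ(331) = 331 − 1 = 330 = 2 · 3 · 5 · 11.
Divisors of 330: 1, 2, 3, 5, 6, 10, 11, 15, 22, 30, 33, 55, 66, 110, 165, 330.
Compute 230^d (mod 331) for the divisors d until we hit 1:
230^1 ≡ 230
230^2 ≡ 271
230^3 ≡ 102
230^5 ≡ 169
230^6 ≡ 143
230^10 ≡ 95
230^11 ≡ 4
230^15 ≡ 167
230^22 ≡ 16
230^30 ≡ 85
230^33 ≡ 64
230^55 ≡ 31
230^66 ≡ 124
230^110 ≡ 299
230^165 ≡ 1
So ord_331(230) = 165, hence |⟨230⟩| = 165.
Index = |(Z/331Z)^×| / |⟨230⟩| = 330 / 165 = 2.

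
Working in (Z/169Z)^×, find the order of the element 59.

156

Since 59 ∈ (Z/169Z)^×, its order divides φ(169) = φ(13^2) = 13·(13−1) = 156 = 2^2 · 3 · 13.
Divisors of 156: 1, 2, 3, 4, 6, 12, 13, 26, 39, 52, 78, 156.
Test each divisor d:
59^1 ≡ 59 (mod 169)
59^2 ≡ 101 (mod 169)
59^3 ≡ 44 (mod 169)
59^4 ≡ 61 (mod 169)
59^6 ≡ 77 (mod 169)
59^12 ≡ 14 (mod 169)
59^13 ≡ 150 (mod 169)
59^26 ≡ 23 (mod 169)
59^39 ≡ 70 (mod 169)
59^52 ≡ 22 (mod 169)
59^78 ≡ 168 (mod 169)
59^156 ≡ 1 (mod 169) ✓
So ord_169(59) = 156.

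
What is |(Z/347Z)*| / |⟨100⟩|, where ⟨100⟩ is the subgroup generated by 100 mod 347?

Since 100 ∈ (Z/347Z)^×, its order divides φ(347) = 347 − 1 = 346 = 2 · 173.
Divisors of 346: 1, 2, 173, 346.
Compute 100^d (mod 347) for the divisors d until we hit 1:
100^1 ≡ 100
100^2 ≡ 284
100^173 ≡ 1
The order of 100 is 173, so the subgroup it generates has 173 elements.
[(Z/347Z)^× : ⟨100⟩] = 346/173 = 2.

2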